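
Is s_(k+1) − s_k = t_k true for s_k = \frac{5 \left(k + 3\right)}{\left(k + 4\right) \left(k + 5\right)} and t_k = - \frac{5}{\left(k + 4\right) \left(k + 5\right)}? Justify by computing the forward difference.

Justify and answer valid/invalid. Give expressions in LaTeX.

s_(k+1) = 5*(k + 4)/((k + 5)*(k + 6))
s_(k+1) − s_k = 5*(-k - 2)/(k**3 + 15*k**2 + 74*k + 120)
(s_(k+1) − s_k) − t_k = 20/(k**3 + 15*k**2 + 74*k + 120)

Invalid: residual \frac{20}{k^{3} + 15 k^{2} + 74 k + 120} ≠ 0.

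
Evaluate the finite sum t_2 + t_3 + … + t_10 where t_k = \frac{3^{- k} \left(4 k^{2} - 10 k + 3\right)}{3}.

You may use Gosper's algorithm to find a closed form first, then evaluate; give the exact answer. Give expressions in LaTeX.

Compute t_(k+1)/t_k: get (4*k**2 - 2*k - 3)/(3*(4*k**2 - 10*k + 3)).
So A=1/3 and B=1, with C=k**2 - 5*k/2 + 3/4.
Solve (1/3)·f(k+1) − (1)·f(k) = k**2 - 5*k/2 + 3/4.
Bound: deg f ≤ 2.
Match coefficients ⇒ f(k) = -3*(k - 1)*(2*k - 1)/4.
R(k) = B(k−1)·f(k)/C(k) = -3*(k - 1)*(2*k - 1)/(4*k**2 - 10*k + 3); s_k = R·t_k = (-2*k**2 + 3*k - 1)/3**k.
Check: Δs_k = (4*k**2 - 10*k + 3)/(3*3**k). ✓
Telescoping: Σ = s_(11) − s_(2) = -70/59049 − (-1/3) = 19613/59049.

Σ = 19613/59049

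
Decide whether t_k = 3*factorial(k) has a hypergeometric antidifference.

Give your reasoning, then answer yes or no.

Compute t_(k+1)/t_k: get k + 1.
So A=k + 1 and B=1, with C=1.
Key eq: (k + 1)·f(k+1) = (1)·f(k) + (1).
deg f ≤ -1 (via 1,0,0).
Bound -1 < 0, so the key equation has no polynomial solution.

No — key equation has no polynomial f.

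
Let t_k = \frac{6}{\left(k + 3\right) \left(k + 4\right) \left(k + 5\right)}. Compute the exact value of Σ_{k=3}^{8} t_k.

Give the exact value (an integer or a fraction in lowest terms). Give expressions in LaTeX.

Step 1: r(k) = (k + 3)/(k + 6).
Factor: A=k + 3; B=k + 6; C=1.
f must satisfy (k + 3)·f(k+1) − (k + 5)·f(k) = 1.
Bound: deg f ≤ 2.
A polynomial solution: f(k) = k*(k + 7)/24.
R(k) = B(k−1)·f(k)/C(k) = k*(k + 5)*(k + 7)/24; s_k = R·t_k = k*(k + 7)/(4*(k + 3)*(k + 4)).
Check: Δs_k = 6/(k**3 + 12*k**2 + 47*k + 60). ✓
Σ_(k=3)^(8) t_k = s_(9) − s_(3) = 3/13 − (5/28) = 19/364.

Σ = 19/364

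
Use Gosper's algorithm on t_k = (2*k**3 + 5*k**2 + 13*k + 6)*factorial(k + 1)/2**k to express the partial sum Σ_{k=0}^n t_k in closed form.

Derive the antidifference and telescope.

Compute t_(k+1)/t_k: get (2*k**4 + 15*k**3 + 51*k**2 + 84*k + 52)/(2*(2*k**3 + 5*k**2 + 13*k + 6)).
So A=k/2 + 1 and B=1, with C=k**3 + 5*k**2/2 + 13*k/2 + 3.
Set up (k/2 + 1)·f(k+1) − (1)·f(k) − (k**3 + 5*k**2/2 + 13*k/2 + 3) = 0.
deg f ≤ 2 (via 1,0,3).
Solve for f: f(k) = 2*k**2 + k + 2 (degree 2 ≤ 2).
Certificate R = B(k−1)f/C = 2*(2*k**2 + k + 2)/(2*k**3 + 5*k**2 + 13*k + 6) gives s_k = 2**(1 - k)*(2*k**2 + k + 2)*factorial(k + 1).
Δs = (2*k**3 + 5*k**2 + 13*k + 6)*factorial(k + 1)/2**k, as required.
Telescope: S(n) = s_(n+1) − s_(0) = (2*n**2 + 5*n + 5)*factorial(n + 2)/2**n − (4) = (-2**(n + 2) + 2*n**4*factorial(n) + 11*n**3*factorial(n) + 24*n**2*factorial(n) + 25*n*factorial(n) + 10*factorial(n))/2**n.

S(n) = (-2**(n + 2) + 2*n**4*factorial(n) + 11*n**3*factorial(n) + 24*n**2*factorial(n) + 25*n*factorial(n) + 10*factorial(n))/2**n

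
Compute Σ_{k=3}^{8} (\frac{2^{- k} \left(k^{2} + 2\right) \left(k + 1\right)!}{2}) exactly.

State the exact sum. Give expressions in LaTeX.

Σ = 56694

t_(k+1)/t_k = (k + 2)*((k + 1)**2 + 2)/(2*(k**2 + 2)).
So A=k/2 + 1 and B=1, with C=k**2 + 2.
Need (k/2 + 1)·f(k+1) − (1)·f(k) = k**2 + 2.
Bound: deg f ≤ 1.
Coefficient equations give f(k) = 2*(k - 1).
Get s_k = R·t_k = (k - 1)*factorial(k + 1)/2**k with R(k) = B(k−1)f(k)/C(k) = 2*(k - 1)/(k**2 + 2).
Δs = (k**2 + 2)*factorial(k + 1)/(2*2**k), as required.
Σ_(k=3)^(8) t_k = s_(9) − s_(3) = 56700 − (6) = 56694.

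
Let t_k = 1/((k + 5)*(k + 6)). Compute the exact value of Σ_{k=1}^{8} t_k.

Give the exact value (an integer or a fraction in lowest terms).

Compute t_(k+1)/t_k: get (k + 5)/(k + 7).
Factor: A=k + 5; B=k + 7; C=1.
Solve (k + 5)·f(k+1) − (k + 6)·f(k) = 1.
From deg A=1, deg B=1, deg C=0: d=1.
Solving with deg f ≤ 1: f(k) = k/5.
Then R = B(k−1)f/C = k*(k + 6)/5, so s_k = R(k)·t_k = k/(5*(k + 5)).
Check: Δs_k = 1/(k**2 + 11*k + 30). ✓
Telescoping: Σ = s_(9) − s_(1) = 9/70 − (1/30) = 2/21.

Σ = 2/21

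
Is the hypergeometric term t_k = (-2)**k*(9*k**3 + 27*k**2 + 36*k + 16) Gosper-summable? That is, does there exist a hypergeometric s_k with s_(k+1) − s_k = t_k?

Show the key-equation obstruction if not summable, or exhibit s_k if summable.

t_(k+1)/t_k = 2*(-9*k**3 - 54*k**2 - 117*k - 88)/(9*k**3 + 27*k**2 + 36*k + 16).
A = -2, B = 1, C = k**3 + 3*k**2 + 4*k + 16/9.
Solve (-2)·f(k+1) − (1)·f(k) = k**3 + 3*k**2 + 4*k + 16/9.
Bound: deg f ≤ 3.
Coefficient equations give f(k) = -k*(3*k**2 + 3*k + 2)/9.
So s_k = (B(k−1)f/C)·t_k = (-k*(3*k**2 + 3*k + 2)/(9*k**3 + 27*k**2 + 36*k + 16))·t_k = (-2)**k*k*(-3*k**2 - 3*k - 2).
Δs = (-2)**k*(9*k**3 + 27*k**2 + 36*k + 16), as required.

Yes. s_k = (-2)**k*k*(-3*k**2 - 3*k - 2).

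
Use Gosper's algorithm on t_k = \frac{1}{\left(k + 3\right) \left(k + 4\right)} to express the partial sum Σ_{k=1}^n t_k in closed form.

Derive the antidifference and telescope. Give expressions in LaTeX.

S(n) = \frac{n}{4 \left(n + 4\right)}

t_(k+1)/t_k = (k + 3)/(k + 5).
A = k + 3, B = k + 5, C = 1.
Key eq: (k + 3)·f(k+1) = (k + 4)·f(k) + (1).
d = 1 from the (1,1,0) case.
Solve for f: f(k) = k/3 (degree 1 ≤ 1).
Then R = B(k−1)f/C = k*(k + 4)/3, so s_k = R(k)·t_k = k/(3*(k + 3)).
Verify: 1/(k**2 + 7*k + 12) matches t_k.
Σ_(k=1)^n t_k = s_(n+1) − s_(1) = ((n + 1)/(3*(n + 4))) − (1/12), i.e. n/(4*(n + 4)).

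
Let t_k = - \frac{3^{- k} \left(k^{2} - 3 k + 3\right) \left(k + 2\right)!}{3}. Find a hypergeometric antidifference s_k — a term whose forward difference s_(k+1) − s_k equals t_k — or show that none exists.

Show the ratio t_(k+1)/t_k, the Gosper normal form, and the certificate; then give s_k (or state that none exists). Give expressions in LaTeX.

s_k = - 3^{- k} \left(k - 4\right) \left(k + 2\right)!

r(k) = -(k + 3)*(3*k - (k + 1)**2)/(3*k**2 - 9*k + 9) after simplifying.
Gosper form: A/B · C(k+1)/C(k) with A=k/3 + 1, B=1, C=k**2 - 3*k + 3.
f must satisfy (k/3 + 1)·f(k+1) − (1)·f(k) = k**2 - 3*k + 3.
From deg A=1, deg B=0, deg C=2: d=1.
Match coefficients ⇒ f(k) = 3*(k - 4).
R(k) = B(k−1)·f(k)/C(k) = 3*(k - 4)/(k**2 - 3*k + 3); s_k = R·t_k = -(k - 4)*factorial(k + 2)/3**k.
s_(k+1) − s_k = -(k**2 - 3*k + 3)*factorial(k + 2)/(3*3**k) = t_k.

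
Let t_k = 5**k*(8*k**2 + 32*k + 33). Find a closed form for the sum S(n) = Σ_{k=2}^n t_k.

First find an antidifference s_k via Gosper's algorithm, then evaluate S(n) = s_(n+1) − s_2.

r(k) = 5*(8*k**2 + 48*k + 73)/(8*k**2 + 32*k + 33) after simplifying.
Factor: A=5; B=1; C=k**2 + 4*k + 33/8.
Solve (5)·f(k+1) − (1)·f(k) = k**2 + 4*k + 33/8.
From deg A=0, deg B=0, deg C=2: d=2.
Solving with deg f ≤ 2: f(k) = (2*k**2 + 3*k + 2)/8.
Certificate R = B(k−1)f/C = (2*k**2 + 3*k + 2)/(8*k**2 + 32*k + 33) gives s_k = 5**k*(2*k**2 + 3*k + 2).
Check: Δs_k = 5**k*(8*k**2 + 32*k + 33). ✓
s_(n+1) = 5**(n + 1)*(2*n**2 + 7*n + 7) and s_(2) = 400, so S(n) = 10*5**n*n**2 + 35*5**n*n + 35*5**n - 400.

S(n) = 10*5**n*n**2 + 35*5**n*n + 35*5**n - 400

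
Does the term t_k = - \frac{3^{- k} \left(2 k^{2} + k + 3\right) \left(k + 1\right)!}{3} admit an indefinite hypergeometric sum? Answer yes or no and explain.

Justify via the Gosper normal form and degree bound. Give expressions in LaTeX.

Yes. s_k = - 3^{- k} \left(2 k + 1\right) \left(k + 1\right)!.

Compute t_(k+1)/t_k: get (k + 2)*(k + 2*(k + 1)**2 + 4)/(3*(2*k**2 + k + 3)).
A = k/3 + 2/3, B = 1, C = k**2 + k/2 + 3/2.
Need (k/3 + 2/3)·f(k+1) − (1)·f(k) = k**2 + k/2 + 3/2.
Degrees (1,0,2) ⇒ d ≤ 1.
Match coefficients ⇒ f(k) = 3*(2*k + 1)/2.
Then R = B(k−1)f/C = 3*(2*k + 1)/(2*k**2 + k + 3), so s_k = R(k)·t_k = -(2*k + 1)*factorial(k + 1)/3**k.
Check: Δs_k = -(2*k**2 + k + 3)*factorial(k + 1)/(3*3**k). ✓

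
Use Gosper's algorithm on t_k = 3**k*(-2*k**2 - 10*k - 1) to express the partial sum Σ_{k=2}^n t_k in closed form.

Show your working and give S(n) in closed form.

S(n) = -3*3**n*n**2 - 12*3**n*n + 3*3**n + 36

Step 1: r(k) = 3*(2*k**2 + 14*k + 13)/(2*k**2 + 10*k + 1).
Factor: A=3; B=1; C=k**2 + 5*k + 1/2.
Need (3)·f(k+1) − (1)·f(k) = k**2 + 5*k + 1/2.
deg f ≤ 2 (via 0,0,2).
Match coefficients ⇒ f(k) = (k**2 + 2*k - 4)/2.
So s_k = (B(k−1)f/C)·t_k = ((k**2 + 2*k - 4)/(2*k**2 + 10*k + 1))·t_k = 3**k*(-k**2 - 2*k + 4).
s_(k+1) − s_k = 3**k*(-2*k**2 - 10*k - 1) = t_k.
Evaluate: s_(n+1) = 3**(n + 1)*(-n**2 - 4*n + 1); subtract s_(2) = -36 ⇒ S(n) = -3*3**n*n**2 - 12*3**n*n + 3*3**n + 36.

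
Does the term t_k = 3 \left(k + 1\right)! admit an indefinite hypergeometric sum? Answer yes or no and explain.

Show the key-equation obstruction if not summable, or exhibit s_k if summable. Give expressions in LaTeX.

No. Not Gosper-summable.

Ratio r(k) = k + 2.
Factor: A=k + 2; B=1; C=1.
Key eq: (k + 2)·f(k+1) = (1)·f(k) + (1).
Bound: deg f ≤ -1.
Bound -1 < 0, so the key equation has no polynomial solution.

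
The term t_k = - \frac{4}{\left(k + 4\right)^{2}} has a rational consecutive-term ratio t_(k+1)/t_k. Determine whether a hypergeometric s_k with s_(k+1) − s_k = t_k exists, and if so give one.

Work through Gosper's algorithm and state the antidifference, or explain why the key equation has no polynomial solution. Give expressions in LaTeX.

no hypergeometric antidifference exists

The ratio is (k + 4)**2/(k + 5)**2.
A = k**2 + 8*k + 16, B = k**2 + 10*k + 25, C = 1.
Set up (k**2 + 8*k + 16)·f(k+1) − (k**2 + 8*k + 16)·f(k) − (1) = 0.
From deg A=2, deg B=2, deg C=0: d=0.
Generic f = c0 gives residual -1; -1 = 0 cannot hold, so t_k is not Gosper-summable.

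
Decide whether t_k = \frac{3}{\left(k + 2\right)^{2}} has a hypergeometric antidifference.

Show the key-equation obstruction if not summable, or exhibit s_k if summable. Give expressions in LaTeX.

No. Not Gosper-summable.

r(k) = (k + 2)**2/(k + 3)**2 after simplifying.
Factor: A=k**2 + 4*k + 4; B=k**2 + 6*k + 9; C=1.
f must satisfy (k**2 + 4*k + 4)·f(k+1) − (k**2 + 4*k + 4)·f(k) = 1.
d = 0 from the (2,2,0) case.
Generic f = c0 gives residual -1; -1 = 0 cannot hold, so t_k is not Gosper-summable.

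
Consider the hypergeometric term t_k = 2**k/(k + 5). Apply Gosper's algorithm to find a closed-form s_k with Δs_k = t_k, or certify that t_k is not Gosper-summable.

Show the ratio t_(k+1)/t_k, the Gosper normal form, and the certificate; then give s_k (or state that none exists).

none (Gosper's algorithm certifies no s_k)

Ratio r(k) = 2*(k + 5)/(k + 6).
Gosper form: A/B · C(k+1)/C(k) with A=2*k + 10, B=k + 6, C=1.
Key eq: (2*k + 10)·f(k+1) = (k + 5)·f(k) + (1).
From deg A=1, deg B=1, deg C=0: d=-1.
Negative degree bound (-1): no f exists, t_k not Gosper-summable.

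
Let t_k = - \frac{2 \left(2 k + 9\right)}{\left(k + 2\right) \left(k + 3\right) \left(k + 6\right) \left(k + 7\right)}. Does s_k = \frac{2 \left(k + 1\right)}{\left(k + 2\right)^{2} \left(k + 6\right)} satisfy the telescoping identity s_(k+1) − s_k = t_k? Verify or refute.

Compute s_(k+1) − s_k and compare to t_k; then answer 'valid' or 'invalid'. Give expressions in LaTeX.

s_(k+1) = 2*(k + 2)/((k + 3)**2*(k + 7))
s_(k+1) − s_k = 2*(-(k + 1)*(k + 3)**2*(k + 7) + (k + 2)**3*(k + 6))/((k + 2)**2*(k + 3)**2*(k + 6)*(k + 7))
(s_(k+1) − s_k) − t_k = 2*(3*k**2 + 23*k + 39)/(k**6 + 23*k**5 + 209*k**4 + 961*k**3 + 2370*k**2 + 2988*k + 1512)

Invalid: residual \frac{2 \left(3 k^{2} + 23 k + 39\right)}{k^{6} + 23 k^{5} + 209 k^{4} + 961 k^{3} + 2370 k^{2} + 2988 k + 1512} ≠ 0.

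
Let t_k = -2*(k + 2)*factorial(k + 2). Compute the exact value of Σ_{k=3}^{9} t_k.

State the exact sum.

The ratio is (k + 3)**2/(k + 2).
Normal form (A,B,C) = (k + 3, 1, k + 2).
Set up (k + 3)·f(k+1) − (1)·f(k) − (k + 2) = 0.
Degrees (1,0,1) ⇒ d ≤ 0.
Coefficient equations give f(k) = 1.
So s_k = (B(k−1)f/C)·t_k = (1/(k + 2))·t_k = -2*factorial(k + 2).
s_(k+1) − s_k = -2*(k + 2)*factorial(k + 2) = t_k.
Evaluate s at k=10 and k=3: -958003200 and -240; difference -958002960.

Σ = -958002960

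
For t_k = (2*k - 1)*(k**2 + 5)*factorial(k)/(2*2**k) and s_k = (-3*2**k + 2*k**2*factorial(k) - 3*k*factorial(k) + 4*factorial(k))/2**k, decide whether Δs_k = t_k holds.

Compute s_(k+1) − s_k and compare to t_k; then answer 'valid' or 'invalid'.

Valid — Δs_k = t_k.

s_(k+1) = (-6*2**k + 2*k**3*factorial(k) + 3*k**2*factorial(k) + 4*k*factorial(k) + 3*factorial(k))/(2*2**k)
s_(k+1) − s_k = (2*k - 1)*(k**2 + 5)*factorial(k)/(2*2**k)
(s_(k+1) − s_k) − t_k = 0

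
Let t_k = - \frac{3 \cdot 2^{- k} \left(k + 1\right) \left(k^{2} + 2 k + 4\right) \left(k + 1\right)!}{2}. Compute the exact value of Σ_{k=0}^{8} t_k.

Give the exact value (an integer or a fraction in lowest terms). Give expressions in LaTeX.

Compute t_(k+1)/t_k: get (k + 2)**2*(k + (k + 1)**2/2 + 3)/((k + 1)*(k**2 + 2*k + 4)).
So A=k/2 + 1 and B=1, with C=k**3 + 3*k**2 + 6*k + 4.
Need (k/2 + 1)·f(k+1) − (1)·f(k) = k**3 + 3*k**2 + 6*k + 4.
Degrees (1,0,3) ⇒ d ≤ 2.
Coefficient equations give f(k) = 2*k*(k + 1).
R(k) = B(k−1)·f(k)/C(k) = 2*k/(k**2 + 2*k + 4); s_k = R·t_k = -3*k*(k + 1)*factorial(k + 1)/2**k.
s_(k+1) − s_k = -3*(k + 1)*(k**2 + 2*k + 4)*factorial(k + 1)/(2*2**k) = t_k.
Sum = s_(9) − s_(0); s_(9) = -1913625, s_(0) = 0 ⇒ -1913625.

Σ = -1913625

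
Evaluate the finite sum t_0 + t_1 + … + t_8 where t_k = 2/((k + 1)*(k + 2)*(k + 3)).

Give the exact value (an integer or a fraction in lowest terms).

r(k) = (k + 1)/(k + 4) after simplifying.
A = k + 1, B = k + 4, C = 1.
Solve (k + 1)·f(k+1) − (k + 3)·f(k) = 1.
d = 2 from the (1,1,0) case.
Solving with deg f ≤ 2: f(k) = k*(k + 3)/4.
Get s_k = R·t_k = k*(k + 3)/(2*(k + 1)*(k + 2)) with R(k) = B(k−1)f(k)/C(k) = k*(k + 3)**2/4.
Verify: 2/(k**3 + 6*k**2 + 11*k + 6) matches t_k.
Evaluate s at k=9 and k=0: 27/55 and 0; difference 27/55.

Σ = 27/55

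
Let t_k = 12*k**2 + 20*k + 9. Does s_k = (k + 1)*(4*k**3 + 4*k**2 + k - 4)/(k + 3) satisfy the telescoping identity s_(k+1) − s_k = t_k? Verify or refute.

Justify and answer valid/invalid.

Invalid: residual 2*(-8*k**3 - 52*k**2 - 68*k - 31)/(k**2 + 7*k + 12) ≠ 0.

s_(k+1) = (k + 2)*(k + 4*(k + 1)**3 + 4*(k + 1)**2 - 3)/(k + 4)
s_(k+1) − s_k = (12*k**4 + 88*k**3 + 189*k**2 + 167*k + 46)/(k**2 + 7*k + 12)
(s_(k+1) − s_k) − t_k = 2*(-8*k**3 - 52*k**2 - 68*k - 31)/(k**2 + 7*k + 12)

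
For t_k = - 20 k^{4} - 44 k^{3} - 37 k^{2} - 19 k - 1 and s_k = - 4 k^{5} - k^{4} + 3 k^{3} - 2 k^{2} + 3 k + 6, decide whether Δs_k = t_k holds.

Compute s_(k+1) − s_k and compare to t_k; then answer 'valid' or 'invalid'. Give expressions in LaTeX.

s_(k+1) = -4*k**5 - 21*k**4 - 41*k**3 - 39*k**2 - 16*k + 5
s_(k+1) − s_k = -20*k**4 - 44*k**3 - 37*k**2 - 19*k - 1
(s_(k+1) − s_k) − t_k = 0

valid (s_(k+1) − s_k reduces to t_k)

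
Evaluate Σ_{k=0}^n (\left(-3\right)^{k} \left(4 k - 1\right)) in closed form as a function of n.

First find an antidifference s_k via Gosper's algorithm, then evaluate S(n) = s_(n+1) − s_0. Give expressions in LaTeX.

S(n) = 3 \left(-3\right)^{n} n - 1

r(k) = 3*(-4*k - 3)/(4*k - 1) after simplifying.
Normal form (A,B,C) = (-3, 1, k - 1/4).
Set up (-3)·f(k+1) − (1)·f(k) − (k - 1/4) = 0.
From deg A=0, deg B=0, deg C=1: d=1.
Solving with deg f ≤ 1: f(k) = -(k - 1)/4.
Certificate R = B(k−1)f/C = -(k - 1)/(4*k - 1) gives s_k = (-3)**k*(1 - k).
Δs = (-3)**k*(4*k - 1), as required.
Σ_(k=0)^n t_k = s_(n+1) − s_(0) = (3*(-3)**n*n) − (1), i.e. 3*(-3)**n*n - 1.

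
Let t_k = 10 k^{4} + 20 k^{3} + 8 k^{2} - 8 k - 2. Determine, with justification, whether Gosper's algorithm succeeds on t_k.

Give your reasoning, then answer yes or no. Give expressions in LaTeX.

Yes. s_k = k \left(2 k^{4} - 4 k^{2} - 3 k + 3\right).

Ratio r(k) = (5*k**4 + 30*k**3 + 64*k**2 + 54*k + 14)/(5*k**4 + 10*k**3 + 4*k**2 - 4*k - 1).
A = 1, B = 1, C = k**4 + 2*k**3 + 4*k**2/5 - 4*k/5 - 1/5.
Solve (1)·f(k+1) − (1)·f(k) = k**4 + 2*k**3 + 4*k**2/5 - 4*k/5 - 1/5.
From deg A=0, deg B=0, deg C=4: d=5.
Coefficient equations give f(k) = k*(2*k**4 - 4*k**2 - 3*k + 3)/10.
So s_k = (B(k−1)f/C)·t_k = (k*(2*k**4 - 4*k**2 - 3*k + 3)/(2*(5*k**4 + 10*k**3 + 4*k**2 - 4*k - 1)))·t_k = k*(2*k**4 - 4*k**2 - 3*k + 3).
Verify: 10*k**4 + 20*k**3 + 8*k**2 - 8*k - 2 matches t_k.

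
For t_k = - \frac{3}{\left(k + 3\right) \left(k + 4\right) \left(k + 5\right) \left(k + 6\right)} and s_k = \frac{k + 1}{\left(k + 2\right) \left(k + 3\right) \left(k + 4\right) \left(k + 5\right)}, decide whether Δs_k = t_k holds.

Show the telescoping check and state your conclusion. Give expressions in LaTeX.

Invalid: residual \frac{4}{k^{5} + 20 k^{4} + 155 k^{3} + 580 k^{2} + 1044 k + 720} ≠ 0.

s_(k+1) = (k + 2)/((k + 3)*(k + 4)*(k + 5)*(k + 6))
s_(k+1) − s_k = (-(k + 1)*(k + 6) + (k + 2)**2)/((k + 2)*(k + 3)*(k + 4)*(k + 5)*(k + 6))
(s_(k+1) − s_k) − t_k = 4/(k**5 + 20*k**4 + 155*k**3 + 580*k**2 + 1044*k + 720)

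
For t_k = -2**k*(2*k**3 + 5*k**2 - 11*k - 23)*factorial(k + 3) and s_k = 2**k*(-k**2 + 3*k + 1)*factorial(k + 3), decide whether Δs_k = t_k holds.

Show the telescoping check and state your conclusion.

s_(k+1) = 2**(k + 1)*(-k**2 + k + 3)*factorial(k + 4)
s_(k+1) − s_k = -2**k*(2*k**3 + 5*k**2 - 11*k - 23)*factorial(k + 3)
(s_(k+1) − s_k) − t_k = 0

valid (s_(k+1) − s_k reduces to t_k)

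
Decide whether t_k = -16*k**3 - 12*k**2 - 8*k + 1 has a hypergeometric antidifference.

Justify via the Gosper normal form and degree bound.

Step 1: r(k) = (16*k**3 + 60*k**2 + 80*k + 35)/(16*k**3 + 12*k**2 + 8*k - 1).
A = 1, B = 1, C = k**3 + 3*k**2/4 + k/2 - 1/16.
Key eq: (1)·f(k+1) = (1)·f(k) + (k**3 + 3*k**2/4 + k/2 - 1/16).
From deg A=0, deg B=0, deg C=3: d=4.
Coefficient equations give f(k) = k*(4*k**3 - 4*k**2 + 2*k - 3)/16.
Certificate R = B(k−1)f/C = k*(4*k**3 - 4*k**2 + 2*k - 3)/(16*k**3 + 12*k**2 + 8*k - 1) gives s_k = k*(-4*k**3 + 4*k**2 - 2*k + 3).
Verify: -16*k**3 - 12*k**2 - 8*k + 1 matches t_k.

Yes. s_k = k*(-4*k**3 + 4*k**2 - 2*k + 3).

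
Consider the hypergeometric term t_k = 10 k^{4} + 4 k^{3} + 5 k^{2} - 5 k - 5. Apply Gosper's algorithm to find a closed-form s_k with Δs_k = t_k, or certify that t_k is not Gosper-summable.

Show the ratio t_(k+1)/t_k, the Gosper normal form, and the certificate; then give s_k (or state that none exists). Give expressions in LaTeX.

Ratio r(k) = (10*k**4 + 44*k**3 + 77*k**2 + 57*k + 9)/(10*k**4 + 4*k**3 + 5*k**2 - 5*k - 5).
So A=1 and B=1, with C=k**4 + 2*k**3/5 + k**2/2 - k/2 - 1/2.
Need (1)·f(k+1) − (1)·f(k) = k**4 + 2*k**3/5 + k**2/2 - k/2 - 1/2.
d = 5 from the (0,0,4) case.
Solve for f: f(k) = k*(2*k**4 - 4*k**3 + 3*k**2 - 4*k - 2)/10 (degree 5 ≤ 5).
Get s_k = R·t_k = k*(2*k**4 - 4*k**3 + 3*k**2 - 4*k - 2) with R(k) = B(k−1)f(k)/C(k) = k*(2*k**4 - 4*k**3 + 3*k**2 - 4*k - 2)/(10*k**4 + 4*k**3 + 5*k**2 - 5*k - 5).
Verify: 10*k**4 + 4*k**3 + 5*k**2 - 5*k - 5 matches t_k.

s_k = k \left(2 k^{4} - 4 k^{3} + 3 k^{2} - 4 k - 2\right)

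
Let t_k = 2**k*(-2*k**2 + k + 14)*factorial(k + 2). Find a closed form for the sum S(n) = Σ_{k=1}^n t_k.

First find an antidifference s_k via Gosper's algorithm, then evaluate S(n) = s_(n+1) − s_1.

The ratio is 2*(k + 3)*(k - 2*(k + 1)**2 + 15)/(-2*k**2 + k + 14).
Take A(k)=2*k + 6, B(k)=1, C(k)=k**2 - k/2 - 7.
f must satisfy (2*k + 6)·f(k+1) − (1)·f(k) = k**2 - k/2 - 7.
Degrees (1,0,2) ⇒ d ≤ 1.
A polynomial solution: f(k) = (k - 4)/2.
Get s_k = R·t_k = -2**k*(k - 4)*factorial(k + 2) with R(k) = B(k−1)f(k)/C(k) = (k - 4)/(2*k**2 - k - 14).
Check: Δs_k = 2**k*(-2*k**2 + k + 14)*factorial(k + 2). ✓
Telescope: S(n) = s_(n+1) − s_(1) = -2**(n + 1)*(n - 3)*factorial(n + 3) − (36) = -2*2**n*n*factorial(n + 3) + 6*2**n*factorial(n + 3) - 36.

S(n) = -2*2**n*n*factorial(n + 3) + 6*2**n*factorial(n + 3) - 36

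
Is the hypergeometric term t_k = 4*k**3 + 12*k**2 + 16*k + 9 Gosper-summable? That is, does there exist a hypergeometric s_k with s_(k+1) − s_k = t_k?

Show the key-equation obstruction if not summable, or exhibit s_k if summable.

Yes. s_k = k*(k**3 + 2*k**2 + 3*k + 3).

Ratio r(k) = (4*k**3 + 24*k**2 + 52*k + 41)/(4*k**3 + 12*k**2 + 16*k + 9).
Gosper form: A/B · C(k+1)/C(k) with A=1, B=1, C=k**3 + 3*k**2 + 4*k + 9/4.
Solve (1)·f(k+1) − (1)·f(k) = k**3 + 3*k**2 + 4*k + 9/4.
Bound: deg f ≤ 4.
A polynomial solution: f(k) = k*(k**3 + 2*k**2 + 3*k + 3)/4.
Then R = B(k−1)f/C = k*(k**3 + 2*k**2 + 3*k + 3)/(4*k**3 + 12*k**2 + 16*k + 9), so s_k = R(k)·t_k = k*(k**3 + 2*k**2 + 3*k + 3).
Verify: 4*k**3 + 12*k**2 + 16*k + 9 matches t_k.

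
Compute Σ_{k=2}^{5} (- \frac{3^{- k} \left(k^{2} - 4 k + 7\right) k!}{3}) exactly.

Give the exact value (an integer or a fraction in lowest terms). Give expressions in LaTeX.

Ratio r(k) = (k**3 - k**2 + 2*k + 4)/(3*(k**2 - 4*k + 7)).
So A=k/3 + 1/3 and B=1, with C=k**2 - 4*k + 7.
Solve (k/3 + 1/3)·f(k+1) − (1)·f(k) = k**2 - 4*k + 7.
From deg A=1, deg B=0, deg C=2: d=1.
Solve for f: f(k) = 3*(k - 3) (degree 1 ≤ 1).
Get s_k = R·t_k = -(k - 3)*factorial(k)/3**k with R(k) = B(k−1)f(k)/C(k) = 3*(k - 3)/(k**2 - 4*k + 7).
s_(k+1) − s_k = -(k**2 - 4*k + 7)*factorial(k)/(3*3**k) = t_k.
Telescoping: Σ = s_(6) − s_(2) = -80/27 − (2/9) = -86/27.

Σ = -86/27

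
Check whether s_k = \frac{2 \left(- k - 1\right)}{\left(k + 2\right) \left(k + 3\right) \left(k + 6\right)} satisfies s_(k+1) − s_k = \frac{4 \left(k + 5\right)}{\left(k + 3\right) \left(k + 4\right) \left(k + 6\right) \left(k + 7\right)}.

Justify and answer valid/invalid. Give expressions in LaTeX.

Invalid: residual \frac{2 \left(- 3 k - 16\right)}{k^{5} + 22 k^{4} + 185 k^{3} + 740 k^{2} + 1404 k + 1008} ≠ 0.

s_(k+1) = 2*(-k - 2)/((k + 3)*(k + 4)*(k + 7))
s_(k+1) − s_k = 2*(2*k**2 + 11*k + 4)/(k**5 + 22*k**4 + 185*k**3 + 740*k**2 + 1404*k + 1008)
(s_(k+1) − s_k) − t_k = 2*(-3*k - 16)/(k**5 + 22*k**4 + 185*k**3 + 740*k**2 + 1404*k + 1008)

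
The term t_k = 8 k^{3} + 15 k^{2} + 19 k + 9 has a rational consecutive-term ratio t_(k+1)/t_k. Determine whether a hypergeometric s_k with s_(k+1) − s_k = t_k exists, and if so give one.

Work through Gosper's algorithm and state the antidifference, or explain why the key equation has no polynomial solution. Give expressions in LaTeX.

s_k = k \left(2 k^{3} + k^{2} + 4 k + 2\right)

Compute t_(k+1)/t_k: get (8*k**3 + 39*k**2 + 73*k + 51)/(8*k**3 + 15*k**2 + 19*k + 9).
Take A(k)=1, B(k)=1, C(k)=k**3 + 15*k**2/8 + 19*k/8 + 9/8.
Solve (1)·f(k+1) − (1)·f(k) = k**3 + 15*k**2/8 + 19*k/8 + 9/8.
d = 4 from the (0,0,3) case.
A polynomial solution: f(k) = k*(2*k + 1)*(k**2 + 2)/8.
Then R = B(k−1)f/C = k*(2*k + 1)*(k**2 + 2)/(8*k**3 + 15*k**2 + 19*k + 9), so s_k = R(k)·t_k = k*(2*k**3 + k**2 + 4*k + 2).
Check: Δs_k = 8*k**3 + 15*k**2 + 19*k + 9. ✓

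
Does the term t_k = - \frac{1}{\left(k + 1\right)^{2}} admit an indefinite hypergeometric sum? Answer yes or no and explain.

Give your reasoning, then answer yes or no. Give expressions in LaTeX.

No — key equation has no polynomial f.

The ratio is (k + 1)**2/(k + 2)**2.
So A=k**2 + 2*k + 1 and B=k**2 + 4*k + 4, with C=1.
f must satisfy (k**2 + 2*k + 1)·f(k+1) − (k**2 + 2*k + 1)·f(k) = 1.
Bound: deg f ≤ 0.
Generic f = c0 gives residual -1; -1 = 0 cannot hold, so t_k is not Gosper-summable.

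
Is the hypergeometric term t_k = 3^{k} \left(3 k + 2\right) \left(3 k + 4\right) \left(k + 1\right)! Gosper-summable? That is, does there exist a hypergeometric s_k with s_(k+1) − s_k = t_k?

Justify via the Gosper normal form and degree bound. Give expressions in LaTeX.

Yes. s_k = 3^{k} \left(3 k - 2\right) \left(k + 1\right)!.

Step 1: r(k) = 3*(k + 2)*(3*k + 5)*(3*k + 7)/((3*k + 2)*(3*k + 4)).
So A=3*k + 6 and B=1, with C=k**2 + 2*k + 8/9.
f must satisfy (3*k + 6)·f(k+1) − (1)·f(k) = k**2 + 2*k + 8/9.
From deg A=1, deg B=0, deg C=2: d=1.
A polynomial solution: f(k) = (3*k - 2)/9.
Then R = B(k−1)f/C = (3*k - 2)/((3*k + 2)*(3*k + 4)), so s_k = R(k)·t_k = 3**k*(3*k - 2)*factorial(k + 1).
Δs = 3**k*(3*k + 2)*(3*k + 4)*factorial(k + 1), as required.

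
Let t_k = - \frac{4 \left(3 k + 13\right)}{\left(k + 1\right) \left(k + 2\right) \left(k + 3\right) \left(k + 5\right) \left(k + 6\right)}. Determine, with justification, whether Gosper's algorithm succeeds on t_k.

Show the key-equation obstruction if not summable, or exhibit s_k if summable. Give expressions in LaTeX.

Yes. s_k = \frac{2 k \left(- k^{2} - 8 k - 17\right)}{5 \left(k^{3} + 8 k^{2} + 17 k + 10\right)}.

Step 1: r(k) = (k + 1)*(k + 5)*(3*k + 16)/((k + 4)*(k + 7)*(3*k + 13)).
Take A(k)=k + 1, B(k)=k + 7, C(k)=k**2 + 25*k/3 + 52/3.
Solve (k + 1)·f(k+1) − (k + 6)·f(k) = k**2 + 25*k/3 + 52/3.
deg f ≤ 5 (via 1,1,2).
Solve for f: f(k) = k*(k + 3)*(k + 4)*(k**2 + 8*k + 17)/30 (degree 5 ≤ 5).
Get s_k = R·t_k = 2*k*(-k**2 - 8*k - 17)/(5*(k**3 + 8*k**2 + 17*k + 10)) with R(k) = B(k−1)f(k)/C(k) = k*(k + 3)*(k + 6)*(k**2 + 8*k + 17)/(10*(3*k + 13)).
Verify: 4*(-3*k - 13)/(k**5 + 17*k**4 + 107*k**3 + 307*k**2 + 396*k + 180) matches t_k.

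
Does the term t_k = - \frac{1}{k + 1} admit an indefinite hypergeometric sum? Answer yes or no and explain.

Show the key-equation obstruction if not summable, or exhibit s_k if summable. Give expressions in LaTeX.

t_(k+1)/t_k = (k + 1)/(k + 2).
A = k + 1, B = k + 2, C = 1.
Solve (k + 1)·f(k+1) − (k + 1)·f(k) = 1.
From deg A=1, deg B=1, deg C=0: d=0.
Put f(k) = c0: A·f(k+1) − B(k−1)·f(k) − C = -1; need -1 = 0 — inconsistent ⇒ no f, not summable.

No — key equation has no polynomial f.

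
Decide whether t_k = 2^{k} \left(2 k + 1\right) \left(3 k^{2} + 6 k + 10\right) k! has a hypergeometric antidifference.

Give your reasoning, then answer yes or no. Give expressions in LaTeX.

Yes. s_k = 2^{k} \left(3 k^{2} + 4\right) k!.

Ratio r(k) = 2*(6*k**4 + 39*k**3 + 107*k**2 + 131*k + 57)/(6*k**3 + 15*k**2 + 26*k + 10).
So A=2*k + 2 and B=1, with C=k**3 + 5*k**2/2 + 13*k/3 + 5/3.
Solve (2*k + 2)·f(k+1) − (1)·f(k) = k**3 + 5*k**2/2 + 13*k/3 + 5/3.
From deg A=1, deg B=0, deg C=3: d=2.
Coefficient equations give f(k) = (3*k**2 + 4)/6.
Then R = B(k−1)f/C = (3*k**2 + 4)/((2*k + 1)*(3*k**2 + 6*k + 10)), so s_k = R(k)·t_k = 2**k*(3*k**2 + 4)*factorial(k).
Verify: 2**k*(2*k + 1)*(3*k**2 + 6*k + 10)*factorial(k) matches t_k.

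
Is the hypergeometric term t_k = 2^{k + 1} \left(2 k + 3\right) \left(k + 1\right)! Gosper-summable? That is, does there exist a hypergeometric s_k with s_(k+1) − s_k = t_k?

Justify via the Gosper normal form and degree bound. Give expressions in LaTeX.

Yes. s_k = 2^{k + 1} \left(k + 1\right)!.

Ratio r(k) = 2*(k + 2)*(2*k + 5)/(2*k + 3).
A = 2*k + 4, B = 1, C = k + 3/2.
f must satisfy (2*k + 4)·f(k+1) − (1)·f(k) = k + 3/2.
Bound: deg f ≤ 0.
Solve for f: f(k) = 1/2 (degree 0 ≤ 0).
Get s_k = R·t_k = 2**(k + 1)*factorial(k + 1) with R(k) = B(k−1)f(k)/C(k) = 1/(2*k + 3).
Verify: 2**(k + 1)*(2*k + 3)*factorial(k + 1) matches t_k.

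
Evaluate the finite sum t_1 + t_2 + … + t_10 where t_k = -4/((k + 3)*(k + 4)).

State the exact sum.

The ratio is (k + 3)/(k + 5).
A = k + 3, B = k + 5, C = 1.
Need (k + 3)·f(k+1) − (k + 4)·f(k) = 1.
Bound: deg f ≤ 1.
A polynomial solution: f(k) = k/3.
R(k) = B(k−1)·f(k)/C(k) = k*(k + 4)/3; s_k = R·t_k = -4*k/(3*k + 9).
s_(k+1) − s_k = -4/(k**2 + 7*k + 12) = t_k.
Sum = s_(11) − s_(1); s_(11) = -22/21, s_(1) = -1/3 ⇒ -5/7.

Σ = -5/7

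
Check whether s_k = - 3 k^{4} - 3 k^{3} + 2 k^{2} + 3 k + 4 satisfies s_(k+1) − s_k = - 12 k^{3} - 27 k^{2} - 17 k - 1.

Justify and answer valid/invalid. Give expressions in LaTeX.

s_(k+1) = -3*k**4 - 15*k**3 - 25*k**2 - 14*k + 3
s_(k+1) − s_k = -12*k**3 - 27*k**2 - 17*k - 1
(s_(k+1) − s_k) − t_k = 0

Valid: the claim telescopes to t_k.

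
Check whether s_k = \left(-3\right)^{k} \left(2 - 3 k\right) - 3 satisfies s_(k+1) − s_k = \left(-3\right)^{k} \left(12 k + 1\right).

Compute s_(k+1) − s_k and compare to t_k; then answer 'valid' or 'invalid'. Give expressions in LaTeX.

s_(k+1) = 3*(-3)**k*(3*k + 1) - 3
s_(k+1) − s_k = (-3)**k*(12*k + 1)
(s_(k+1) − s_k) − t_k = 0

valid (s_(k+1) − s_k reduces to t_k)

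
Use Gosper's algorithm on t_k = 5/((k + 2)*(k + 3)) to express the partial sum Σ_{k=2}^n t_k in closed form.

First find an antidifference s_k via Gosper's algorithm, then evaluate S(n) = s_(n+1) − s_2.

S(n) = 5*(n - 1)/(4*(n + 3))

Step 1: r(k) = (k + 2)/(k + 4).
Normal form (A,B,C) = (k + 2, k + 4, 1).
Set up (k + 2)·f(k+1) − (k + 3)·f(k) − (1) = 0.
Bound: deg f ≤ 1.
A polynomial solution: f(k) = k/2.
Certificate R = B(k−1)f/C = k*(k + 3)/2 gives s_k = 5*k/(2*(k + 2)).
Verify: 5/(k**2 + 5*k + 6) matches t_k.
Evaluate: s_(n+1) = 5*(n + 1)/(2*(n + 3)); subtract s_(2) = 5/4 ⇒ S(n) = 5*(n - 1)/(4*(n + 3)).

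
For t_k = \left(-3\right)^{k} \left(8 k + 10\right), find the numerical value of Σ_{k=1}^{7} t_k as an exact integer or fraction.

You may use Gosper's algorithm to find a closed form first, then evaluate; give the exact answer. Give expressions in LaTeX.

Ratio r(k) = 3*(-4*k - 9)/(4*k + 5).
A = -3, B = 1, C = k + 5/4.
Need (-3)·f(k+1) − (1)·f(k) = k + 5/4.
From deg A=0, deg B=0, deg C=1: d=1.
A polynomial solution: f(k) = -(2*k + 1)/8.
Certificate R = B(k−1)f/C = -(2*k + 1)/(2*(4*k + 5)) gives s_k = (-3)**k*(-2*k - 1).
Verify: (-3)**k*(8*k + 10) matches t_k.
Telescoping: Σ = s_(8) − s_(1) = -111537 − (9) = -111546.

Σ = -111546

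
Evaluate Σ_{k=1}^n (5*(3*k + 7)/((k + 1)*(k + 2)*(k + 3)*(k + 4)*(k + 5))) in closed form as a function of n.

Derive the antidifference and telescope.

r(k) = (k + 1)*(3*k + 10)/((k + 6)*(3*k + 7)) after simplifying.
Take A(k)=k + 1, B(k)=k + 6, C(k)=k + 7/3.
Need (k + 1)·f(k+1) − (k + 5)·f(k) = k + 7/3.
deg f ≤ 4 (via 1,1,1).
Solve for f: f(k) = k*(k + 2)*(k**2 + 8*k + 19)/36 (degree 4 ≤ 4).
Then R = B(k−1)f/C = k*(k + 2)*(k + 5)*(k**2 + 8*k + 19)/(12*(3*k + 7)), so s_k = R(k)·t_k = 5*k*(k**2 + 8*k + 19)/(12*(k**3 + 8*k**2 + 19*k + 12)).
Check: Δs_k = 5*(3*k + 7)/(k**5 + 15*k**4 + 85*k**3 + 225*k**2 + 274*k + 120). ✓
Telescope: S(n) = s_(n+1) − s_(1) = 5*(n**3 + 11*n**2 + 38*n + 28)/(12*(n**3 + 11*n**2 + 38*n + 40)) − (7/24) = n*(n**2 + 11*n + 38)/(8*(n**3 + 11*n**2 + 38*n + 40)).

S(n) = n*(n**2 + 11*n + 38)/(8*(n**3 + 11*n**2 + 38*n + 40))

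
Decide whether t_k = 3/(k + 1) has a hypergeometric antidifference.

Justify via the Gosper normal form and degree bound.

Step 1: r(k) = (k + 1)/(k + 2).
Factor: A=k + 1; B=k + 2; C=1.
Solve (k + 1)·f(k+1) − (k + 1)·f(k) = 1.
From deg A=1, deg B=1, deg C=0: d=0.
Put f(k) = c0: A·f(k+1) − B(k−1)·f(k) − C = -1; need -1 = 0 — inconsistent ⇒ no f, not summable.

No — key equation has no polynomial f.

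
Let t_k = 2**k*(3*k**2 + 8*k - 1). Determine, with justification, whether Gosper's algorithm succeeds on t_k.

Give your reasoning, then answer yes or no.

Yes. s_k = 2**k*(3*k**2 - 4*k + 1).

t_(k+1)/t_k = 2*(3*k**2 + 14*k + 10)/(3*k**2 + 8*k - 1).
Take A(k)=2, B(k)=1, C(k)=k**2 + 8*k/3 - 1/3.
Need (2)·f(k+1) − (1)·f(k) = k**2 + 8*k/3 - 1/3.
Bound: deg f ≤ 2.
Solving with deg f ≤ 2: f(k) = (k - 1)*(3*k - 1)/3.
Certificate R = B(k−1)f/C = (k - 1)*(3*k - 1)/(3*k**2 + 8*k - 1) gives s_k = 2**k*(3*k**2 - 4*k + 1).
Δs = 2**k*(3*k**2 + 8*k - 1), as required.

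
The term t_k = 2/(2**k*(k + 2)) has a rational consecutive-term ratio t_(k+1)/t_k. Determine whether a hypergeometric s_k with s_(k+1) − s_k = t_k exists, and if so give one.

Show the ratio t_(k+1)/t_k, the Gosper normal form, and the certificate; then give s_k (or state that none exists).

no hypergeometric antidifference exists

Step 1: r(k) = (k + 2)/(2*(k + 3)).
So A=k/2 + 1 and B=k + 3, with C=1.
Need (k/2 + 1)·f(k+1) − (k + 2)·f(k) = 1.
Bound: deg f ≤ -1.
Bound -1 < 0, so the key equation has no polynomial solution.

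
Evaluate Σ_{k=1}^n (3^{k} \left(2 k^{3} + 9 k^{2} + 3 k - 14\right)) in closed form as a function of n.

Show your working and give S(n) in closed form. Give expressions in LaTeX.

r(k) = 3*k*(2*k**2 + 15*k + 27)/(2*k**3 + 9*k**2 + 3*k - 14) after simplifying.
Normal form (A,B,C) = (3, 1, k**3 + 9*k**2/2 + 3*k/2 - 7).
Need (3)·f(k+1) − (1)·f(k) = k**3 + 9*k**2/2 + 3*k/2 - 7.
From deg A=0, deg B=0, deg C=3: d=3.
Coefficient equations give f(k) = (k**3 - 3*k - 4)/2.
So s_k = (B(k−1)f/C)·t_k = ((k**3 - 3*k - 4)/((k - 1)*(k + 2)*(2*k + 7)))·t_k = 3**k*(k**3 - 3*k - 4).
Verify: 3**k*(-k**3 - 6*k + 3*(k + 1)**3 - 17) matches t_k.
s_(n+1) = 3**(n + 1)*(n**3 + 3*n**2 - 6) and s_(1) = -18, so S(n) = 3*3**n*n**3 + 9*3**n*n**2 - 18*3**n + 18.

S(n) = 3 \cdot 3^{n} n^{3} + 9 \cdot 3^{n} n^{2} - 18 \cdot 3^{n} + 18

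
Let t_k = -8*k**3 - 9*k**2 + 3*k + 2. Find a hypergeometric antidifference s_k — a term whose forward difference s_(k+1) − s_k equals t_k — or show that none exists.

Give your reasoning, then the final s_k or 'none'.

r(k) = (8*k**3 + 33*k**2 + 39*k + 12)/(8*k**3 + 9*k**2 - 3*k - 2) after simplifying.
Take A(k)=1, B(k)=1, C(k)=k**3 + 9*k**2/8 - 3*k/8 - 1/4.
Key eq: (1)·f(k+1) = (1)·f(k) + (k**3 + 9*k**2/8 - 3*k/8 - 1/4).
Bound: deg f ≤ 4.
Match coefficients ⇒ f(k) = k*(2*k**3 - k**2 - 4*k + 1)/8.
So s_k = (B(k−1)f/C)·t_k = (k*(2*k**3 - k**2 - 4*k + 1)/(8*k**3 + 9*k**2 - 3*k - 2))·t_k = k*(-2*k**3 + k**2 + 4*k - 1).
Δs = -8*k**3 - 9*k**2 + 3*k + 2, as required.

s_k = k*(-2*k**3 + k**2 + 4*k - 1)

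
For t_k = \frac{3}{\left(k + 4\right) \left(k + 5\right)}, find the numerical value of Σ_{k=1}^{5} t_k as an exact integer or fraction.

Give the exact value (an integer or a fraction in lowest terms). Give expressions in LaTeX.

Compute t_(k+1)/t_k: get (k + 4)/(k + 6).
Gosper form: A/B · C(k+1)/C(k) with A=k + 4, B=k + 6, C=1.
Need (k + 4)·f(k+1) − (k + 5)·f(k) = 1.
From deg A=1, deg B=1, deg C=0: d=1.
Solving with deg f ≤ 1: f(k) = k/4.
Get s_k = R·t_k = 3*k/(4*(k + 4)) with R(k) = B(k−1)f(k)/C(k) = k*(k + 5)/4.
Δs = 3/(k**2 + 9*k + 20), as required.
Sum = s_(6) − s_(1); s_(6) = 9/20, s_(1) = 3/20 ⇒ 3/10.

Σ = 3/10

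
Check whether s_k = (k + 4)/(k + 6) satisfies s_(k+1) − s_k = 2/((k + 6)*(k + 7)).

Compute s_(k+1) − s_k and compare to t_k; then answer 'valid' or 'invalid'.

s_(k+1) = (k + 5)/(k + 7)
s_(k+1) − s_k = 2/(k**2 + 13*k + 42)
(s_(k+1) − s_k) − t_k = 0

valid (s_(k+1) − s_k reduces to t_k)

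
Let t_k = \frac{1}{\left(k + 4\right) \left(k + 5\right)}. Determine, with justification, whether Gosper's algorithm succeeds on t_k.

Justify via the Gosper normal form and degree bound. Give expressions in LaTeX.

Yes. s_k = \frac{k}{4 \left(k + 4\right)}.

Ratio r(k) = (k + 4)/(k + 6).
So A=k + 4 and B=k + 6, with C=1.
Need (k + 4)·f(k+1) − (k + 5)·f(k) = 1.
deg f ≤ 1 (via 1,1,0).
Match coefficients ⇒ f(k) = k/4.
Get s_k = R·t_k = k/(4*(k + 4)) with R(k) = B(k−1)f(k)/C(k) = k*(k + 5)/4.
s_(k+1) − s_k = 1/(k**2 + 9*k + 20) = t_k.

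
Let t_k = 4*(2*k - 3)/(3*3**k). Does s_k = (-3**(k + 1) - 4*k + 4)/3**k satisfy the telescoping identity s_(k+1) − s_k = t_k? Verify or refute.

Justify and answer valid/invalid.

valid (s_(k+1) − s_k reduces to t_k)

s_(k+1) = -3 - 4*k/(3*3**k)
s_(k+1) − s_k = 4*(2*k - 3)/(3*3**k)
(s_(k+1) − s_k) − t_k = 0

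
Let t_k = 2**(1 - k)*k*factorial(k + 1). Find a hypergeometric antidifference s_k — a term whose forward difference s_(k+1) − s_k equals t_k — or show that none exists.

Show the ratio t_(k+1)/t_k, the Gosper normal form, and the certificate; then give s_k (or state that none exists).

s_k = 2**(2 - k)*factorial(k + 1)

The ratio is (k + 1)*(k + 2)/(2*k).
Factor: A=k/2 + 1; B=1; C=k.
Solve (k/2 + 1)·f(k+1) − (1)·f(k) = k.
d = 0 from the (1,0,1) case.
Coefficient equations give f(k) = 2.
So s_k = (B(k−1)f/C)·t_k = (2/k)·t_k = 2**(2 - k)*factorial(k + 1).
Check: Δs_k = 2**(1 - k)*k*factorial(k + 1). ✓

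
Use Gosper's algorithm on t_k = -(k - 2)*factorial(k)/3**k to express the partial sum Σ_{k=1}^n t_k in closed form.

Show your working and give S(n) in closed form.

S(n) = (3**n - n*factorial(n) - factorial(n))/3**n

Compute t_(k+1)/t_k: get (k**2 - 1)/(3*(k - 2)).
So A=k/3 + 1/3 and B=1, with C=k - 2.
Solve (k/3 + 1/3)·f(k+1) − (1)·f(k) = k - 2.
Degrees (1,0,1) ⇒ d ≤ 0.
Solve for f: f(k) = 3 (degree 0 ≤ 0).
Certificate R = B(k−1)f/C = 3/(k - 2) gives s_k = -3**(1 - k)*factorial(k).
Verify: -(k - 2)*factorial(k)/3**k matches t_k.
Telescope: S(n) = s_(n+1) − s_(1) = -factorial(n + 1)/3**n − (-1) = (3**n - n*factorial(n) - factorial(n))/3**n.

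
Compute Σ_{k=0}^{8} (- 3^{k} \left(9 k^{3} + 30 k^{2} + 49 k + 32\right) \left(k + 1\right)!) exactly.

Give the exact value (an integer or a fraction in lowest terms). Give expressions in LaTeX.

Σ = -16999309555196

Step 1: r(k) = 3*(9*k**4 + 75*k**3 + 250*k**2 + 392*k + 240)/(9*k**3 + 30*k**2 + 49*k + 32).
A = 3*k + 6, B = 1, C = k**3 + 10*k**2/3 + 49*k/9 + 32/9.
Set up (3*k + 6)·f(k+1) − (1)·f(k) − (k**3 + 10*k**2/3 + 49*k/9 + 32/9) = 0.
Degrees (1,0,3) ⇒ d ≤ 2.
A polynomial solution: f(k) = (3*k**2 - k + 4)/9.
Get s_k = R·t_k = -3**k*(3*k**2 - k + 4)*factorial(k + 1) with R(k) = B(k−1)f(k)/C(k) = (3*k**2 - k + 4)/(9*k**3 + 30*k**2 + 49*k + 32).
Check: Δs_k = -3**k*(9*k**3 + 30*k**2 + 49*k + 32)*factorial(k + 1). ✓
Evaluate s at k=9 and k=0: -16999309555200 and -4; difference -16999309555196.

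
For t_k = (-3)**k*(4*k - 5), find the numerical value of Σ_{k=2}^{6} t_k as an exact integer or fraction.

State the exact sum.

Σ = 10935

t_(k+1)/t_k = 3*(1 - 4*k)/(4*k - 5).
Factor: A=-3; B=1; C=k - 5/4.
Solve (-3)·f(k+1) − (1)·f(k) = k - 5/4.
From deg A=0, deg B=0, deg C=1: d=1.
A polynomial solution: f(k) = -(k - 2)/4.
Then R = B(k−1)f/C = -(k - 2)/(4*k - 5), so s_k = R(k)·t_k = (-3)**k*(2 - k).
s_(k+1) − s_k = (-3)**k*(4*k - 5) = t_k.
Σ_(k=2)^(6) t_k = s_(7) − s_(2) = 10935 − (0) = 10935.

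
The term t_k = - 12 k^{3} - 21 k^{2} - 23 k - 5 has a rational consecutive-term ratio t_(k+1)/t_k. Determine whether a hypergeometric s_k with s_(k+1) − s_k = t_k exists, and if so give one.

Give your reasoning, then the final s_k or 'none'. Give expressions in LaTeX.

r(k) = (12*k**3 + 57*k**2 + 101*k + 61)/(12*k**3 + 21*k**2 + 23*k + 5) after simplifying.
Normal form (A,B,C) = (1, 1, k**3 + 7*k**2/4 + 23*k/12 + 5/12).
f must satisfy (1)·f(k+1) − (1)·f(k) = k**3 + 7*k**2/4 + 23*k/12 + 5/12.
From deg A=0, deg B=0, deg C=3: d=4.
Match coefficients ⇒ f(k) = k*(3*k**3 + k**2 + 4*k - 3)/12.
Get s_k = R·t_k = k*(-3*k**3 - k**2 - 4*k + 3) with R(k) = B(k−1)f(k)/C(k) = k*(3*k**3 + k**2 + 4*k - 3)/(12*k**3 + 21*k**2 + 23*k + 5).
s_(k+1) − s_k = -12*k**3 - 21*k**2 - 23*k - 5 = t_k.

s_k = k \left(- 3 k^{3} - k^{2} - 4 k + 3\right)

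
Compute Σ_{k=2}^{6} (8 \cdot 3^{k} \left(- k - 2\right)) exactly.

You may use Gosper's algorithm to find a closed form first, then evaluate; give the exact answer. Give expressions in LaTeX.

Σ = -65520

Step 1: r(k) = 3*(k + 3)/(k + 2).
A = 3, B = 1, C = k + 2.
Solve (3)·f(k+1) − (1)·f(k) = k + 2.
d = 1 from the (0,0,1) case.
Match coefficients ⇒ f(k) = (2*k + 1)/4.
Then R = B(k−1)f/C = (2*k + 1)/(4*(k + 2)), so s_k = R(k)·t_k = 3**k*(-4*k - 2).
Δs = 8*3**k*(-k - 2), as required.
Evaluate s at k=7 and k=2: -65610 and -90; difference -65520.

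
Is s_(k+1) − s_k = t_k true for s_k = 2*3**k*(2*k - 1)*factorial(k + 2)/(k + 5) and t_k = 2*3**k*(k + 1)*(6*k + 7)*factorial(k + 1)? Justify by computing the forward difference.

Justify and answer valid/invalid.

s_(k+1) = 6*3**k*(2*k + 1)*factorial(k + 3)/(k + 6)
s_(k+1) − s_k = 2*3**k*(6*k**3 + 49*k**2 + 103*k + 51)*factorial(k + 2)/((k + 5)*(k + 6))
(s_(k+1) − s_k) − t_k = -6*3**k*(6*k**3 + 43*k**2 + 70*k + 36)*factorial(k + 1)/((k + 5)*(k + 6))

Invalid: residual -6*3**k*(6*k**3 + 43*k**2 + 70*k + 36)*factorial(k + 1)/((k + 5)*(k + 6)) ≠ 0.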